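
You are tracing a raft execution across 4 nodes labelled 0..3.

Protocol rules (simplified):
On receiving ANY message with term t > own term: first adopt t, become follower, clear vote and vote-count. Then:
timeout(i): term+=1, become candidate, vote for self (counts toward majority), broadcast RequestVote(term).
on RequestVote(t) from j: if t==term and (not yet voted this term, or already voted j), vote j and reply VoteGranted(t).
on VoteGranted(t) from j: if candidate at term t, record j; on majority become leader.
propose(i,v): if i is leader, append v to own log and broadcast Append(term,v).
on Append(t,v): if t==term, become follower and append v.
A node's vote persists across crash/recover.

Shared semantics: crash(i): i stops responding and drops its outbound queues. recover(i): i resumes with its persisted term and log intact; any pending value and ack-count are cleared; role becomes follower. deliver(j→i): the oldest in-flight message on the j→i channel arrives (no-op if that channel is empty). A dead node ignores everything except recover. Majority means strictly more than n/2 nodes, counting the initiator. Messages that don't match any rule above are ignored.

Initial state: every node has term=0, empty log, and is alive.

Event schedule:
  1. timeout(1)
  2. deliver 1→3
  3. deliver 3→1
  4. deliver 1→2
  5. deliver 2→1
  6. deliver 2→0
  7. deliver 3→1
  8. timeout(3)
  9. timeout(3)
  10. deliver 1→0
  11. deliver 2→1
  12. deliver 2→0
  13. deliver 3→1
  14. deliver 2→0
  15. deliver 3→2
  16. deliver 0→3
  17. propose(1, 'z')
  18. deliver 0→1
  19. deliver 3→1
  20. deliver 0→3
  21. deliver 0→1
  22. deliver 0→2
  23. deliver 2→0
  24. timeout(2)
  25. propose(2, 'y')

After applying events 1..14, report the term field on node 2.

step 1 timeout(1): 1={cand,t=1,log=-}
step 2 deliver 1→3: 3={foll,t=1,log=-}
step 3 deliver 3→1: —
step 4 deliver 1→2: 2={foll,t=1,log=-}
step 5 deliver 2→1: 1={lead,t=1,log=-}
step 6 deliver 2→0: —
step 7 deliver 3→1: —
step 8 timeout(3): 3={cand,t=2,log=-}
step 9 timeout(3): 3={cand,t=3,log=-}
step 10 deliver 1→0: 0={foll,t=1,log=-}
step 11 deliver 2→1: —
step 12 deliver 2→0: —
step 13 deliver 3→1: 1={foll,t=2,log=-}
step 14 deliver 2→0: —

1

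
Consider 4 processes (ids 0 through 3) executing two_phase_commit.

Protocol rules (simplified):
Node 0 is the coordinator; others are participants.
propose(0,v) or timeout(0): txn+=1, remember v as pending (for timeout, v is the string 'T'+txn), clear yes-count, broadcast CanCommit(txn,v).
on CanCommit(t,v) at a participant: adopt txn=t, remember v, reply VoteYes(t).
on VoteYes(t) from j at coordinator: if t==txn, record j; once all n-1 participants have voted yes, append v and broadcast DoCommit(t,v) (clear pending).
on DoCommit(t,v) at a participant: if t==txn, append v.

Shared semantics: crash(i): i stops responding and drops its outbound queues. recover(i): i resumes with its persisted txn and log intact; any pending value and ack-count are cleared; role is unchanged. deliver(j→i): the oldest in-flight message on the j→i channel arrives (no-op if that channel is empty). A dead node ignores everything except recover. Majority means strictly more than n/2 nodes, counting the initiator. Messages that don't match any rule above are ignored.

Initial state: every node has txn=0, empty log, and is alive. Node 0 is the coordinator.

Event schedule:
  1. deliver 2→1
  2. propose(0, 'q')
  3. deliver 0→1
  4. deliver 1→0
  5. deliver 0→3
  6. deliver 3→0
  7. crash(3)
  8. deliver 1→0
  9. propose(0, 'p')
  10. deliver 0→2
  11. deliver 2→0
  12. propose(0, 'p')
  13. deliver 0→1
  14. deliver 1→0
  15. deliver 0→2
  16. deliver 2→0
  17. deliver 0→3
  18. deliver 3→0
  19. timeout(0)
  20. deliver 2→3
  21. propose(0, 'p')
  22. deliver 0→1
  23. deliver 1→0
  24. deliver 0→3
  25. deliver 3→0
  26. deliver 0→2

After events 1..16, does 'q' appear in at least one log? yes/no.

after 1 — deliver 2→1: ·
after 2 — propose(0,'q'): n0:coor/t1/[-]
after 3 — deliver 0→1: n1:part/t1/[-]
after 4 — deliver 1→0: ·
after 5 — deliver 0→3: n3:part/t1/[-]
after 6 — deliver 3→0: ·
after 7 — crash(3): n3:✗part/t1/[-]
after 8 — deliver 1→0: ·
after 9 — propose(0,'p'): n0:coor/t2/[-]
after 10 — deliver 0→2: n2:part/t1/[-]
after 11 — deliver 2→0: ·
after 12 — propose(0,'p'): n0:coor/t3/[-]
after 13 — deliver 0→1: n1:part/t2/[-]
after 14 — deliver 1→0: ·
after 15 — deliver 0→2: n2:part/t2/[-]
after 16 — deliver 2→0: ·

no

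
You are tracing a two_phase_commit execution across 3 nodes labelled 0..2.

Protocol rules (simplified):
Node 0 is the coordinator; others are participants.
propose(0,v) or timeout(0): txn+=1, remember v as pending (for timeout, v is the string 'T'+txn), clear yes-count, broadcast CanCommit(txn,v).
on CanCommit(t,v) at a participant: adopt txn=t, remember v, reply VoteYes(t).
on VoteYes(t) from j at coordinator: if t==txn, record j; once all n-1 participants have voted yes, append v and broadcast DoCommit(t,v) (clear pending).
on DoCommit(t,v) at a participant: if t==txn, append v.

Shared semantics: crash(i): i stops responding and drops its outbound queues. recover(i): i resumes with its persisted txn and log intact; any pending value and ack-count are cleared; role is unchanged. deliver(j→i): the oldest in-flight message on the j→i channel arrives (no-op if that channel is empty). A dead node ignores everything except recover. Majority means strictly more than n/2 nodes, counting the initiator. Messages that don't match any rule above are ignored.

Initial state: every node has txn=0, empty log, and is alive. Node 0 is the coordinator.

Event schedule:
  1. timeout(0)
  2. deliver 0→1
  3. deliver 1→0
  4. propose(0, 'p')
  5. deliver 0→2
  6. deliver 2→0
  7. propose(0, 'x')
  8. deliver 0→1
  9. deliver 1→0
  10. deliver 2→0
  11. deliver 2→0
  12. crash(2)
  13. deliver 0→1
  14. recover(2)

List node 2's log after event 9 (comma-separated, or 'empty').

empty

1. timeout(0):  <0:coor t1 ->
2. deliver 0→1:  <1:part t1 ->
3. deliver 1→0:  nop
4. propose(0,'p'):  <0:coor t2 ->
5. deliver 0→2:  <2:part t1 ->
6. deliver 2→0:  nop
7. propose(0,'x'):  <0:coor t3 ->
8. deliver 0→1:  <1:part t2 ->
9. deliver 1→0:  nop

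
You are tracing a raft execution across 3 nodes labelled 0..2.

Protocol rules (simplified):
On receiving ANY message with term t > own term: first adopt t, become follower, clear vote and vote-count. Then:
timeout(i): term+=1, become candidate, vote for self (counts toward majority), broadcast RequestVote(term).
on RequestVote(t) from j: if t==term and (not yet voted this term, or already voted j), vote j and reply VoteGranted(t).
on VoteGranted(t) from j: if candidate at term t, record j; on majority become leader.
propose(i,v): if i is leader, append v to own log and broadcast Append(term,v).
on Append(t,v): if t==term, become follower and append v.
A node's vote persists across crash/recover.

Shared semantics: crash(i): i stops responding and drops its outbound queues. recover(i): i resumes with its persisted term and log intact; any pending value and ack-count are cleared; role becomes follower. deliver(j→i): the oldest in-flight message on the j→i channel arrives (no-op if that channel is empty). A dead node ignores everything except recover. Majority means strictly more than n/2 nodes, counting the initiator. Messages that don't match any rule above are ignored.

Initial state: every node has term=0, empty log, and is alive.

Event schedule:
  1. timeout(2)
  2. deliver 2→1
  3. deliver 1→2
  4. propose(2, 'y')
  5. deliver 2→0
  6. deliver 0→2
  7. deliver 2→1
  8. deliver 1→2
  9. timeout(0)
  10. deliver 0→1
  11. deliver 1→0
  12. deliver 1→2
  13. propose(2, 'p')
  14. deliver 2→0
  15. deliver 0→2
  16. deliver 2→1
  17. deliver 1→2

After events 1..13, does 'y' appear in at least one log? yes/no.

yes

[1] timeout(2) → N2(cand t1 [-])
[2] deliver 2→1 → N1(foll t1 [-])
[3] deliver 1→2 → N2(lead t1 [-])
[4] propose(2,'y') → N2(lead t1 [y])
[5] deliver 2→0 → N0(foll t1 [-])
[6] deliver 0→2 → ∅
[7] deliver 2→1 → N1(foll t1 [y])
[8] deliver 1→2 → ∅
[9] timeout(0) → N0(cand t2 [-])
[10] deliver 0→1 → N1(foll t2 [y])
[11] deliver 1→0 → N0(lead t2 [-])
[12] deliver 1→2 → ∅
[13] propose(2,'p') → N2(lead t1 [y,p])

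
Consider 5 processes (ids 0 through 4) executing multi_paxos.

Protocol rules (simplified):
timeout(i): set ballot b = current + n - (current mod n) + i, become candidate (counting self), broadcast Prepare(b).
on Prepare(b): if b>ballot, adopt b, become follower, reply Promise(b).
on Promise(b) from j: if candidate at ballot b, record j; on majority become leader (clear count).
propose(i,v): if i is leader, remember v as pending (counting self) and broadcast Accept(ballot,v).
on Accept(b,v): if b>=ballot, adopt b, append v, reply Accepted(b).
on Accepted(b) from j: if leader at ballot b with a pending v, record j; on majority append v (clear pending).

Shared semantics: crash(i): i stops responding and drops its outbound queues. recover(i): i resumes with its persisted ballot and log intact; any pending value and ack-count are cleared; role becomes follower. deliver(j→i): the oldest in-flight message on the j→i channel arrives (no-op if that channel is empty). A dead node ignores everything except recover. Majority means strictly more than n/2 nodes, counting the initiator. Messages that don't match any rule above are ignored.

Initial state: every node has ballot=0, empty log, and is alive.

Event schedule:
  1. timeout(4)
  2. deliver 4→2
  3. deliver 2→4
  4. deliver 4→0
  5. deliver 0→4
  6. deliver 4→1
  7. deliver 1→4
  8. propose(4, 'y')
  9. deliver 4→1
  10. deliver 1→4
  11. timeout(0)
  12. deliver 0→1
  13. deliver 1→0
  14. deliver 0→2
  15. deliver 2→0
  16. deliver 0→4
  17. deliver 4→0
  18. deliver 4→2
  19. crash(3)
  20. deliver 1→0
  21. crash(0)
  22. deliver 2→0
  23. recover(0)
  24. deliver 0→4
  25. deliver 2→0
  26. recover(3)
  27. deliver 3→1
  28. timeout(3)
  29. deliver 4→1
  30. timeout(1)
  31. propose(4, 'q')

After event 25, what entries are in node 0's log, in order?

empty

[1] timeout(4) → N4(cand b9 [-])
[2] deliver 4→2 → N2(foll b9 [-])
[3] deliver 2→4 → ∅
[4] deliver 4→0 → N0(foll b9 [-])
[5] deliver 0→4 → N4(lead b9 [-])
[6] deliver 4→1 → N1(foll b9 [-])
[7] deliver 1→4 → ∅
[8] propose(4,'y') → ∅
[9] deliver 4→1 → N1(foll b9 [y])
[10] deliver 1→4 → ∅
[11] timeout(0) → N0(cand b10 [-])
[12] deliver 0→1 → N1(foll b10 [y])
[13] deliver 1→0 → ∅
[14] deliver 0→2 → N2(foll b10 [-])
[15] deliver 2→0 → N0(lead b10 [-])
[16] deliver 0→4 → N4(foll b10 [-])
[17] deliver 4→0 → ∅
[18] deliver 4→2 → ∅
[19] crash(3) → N3(✗foll b0 [-])
[20] deliver 1→0 → ∅
[21] crash(0) → N0(✗lead b10 [-])
[22] deliver 2→0 → ∅
[23] recover(0) → N0(foll b10 [-])
[24] deliver 0→4 → ∅
[25] deliver 2→0 → ∅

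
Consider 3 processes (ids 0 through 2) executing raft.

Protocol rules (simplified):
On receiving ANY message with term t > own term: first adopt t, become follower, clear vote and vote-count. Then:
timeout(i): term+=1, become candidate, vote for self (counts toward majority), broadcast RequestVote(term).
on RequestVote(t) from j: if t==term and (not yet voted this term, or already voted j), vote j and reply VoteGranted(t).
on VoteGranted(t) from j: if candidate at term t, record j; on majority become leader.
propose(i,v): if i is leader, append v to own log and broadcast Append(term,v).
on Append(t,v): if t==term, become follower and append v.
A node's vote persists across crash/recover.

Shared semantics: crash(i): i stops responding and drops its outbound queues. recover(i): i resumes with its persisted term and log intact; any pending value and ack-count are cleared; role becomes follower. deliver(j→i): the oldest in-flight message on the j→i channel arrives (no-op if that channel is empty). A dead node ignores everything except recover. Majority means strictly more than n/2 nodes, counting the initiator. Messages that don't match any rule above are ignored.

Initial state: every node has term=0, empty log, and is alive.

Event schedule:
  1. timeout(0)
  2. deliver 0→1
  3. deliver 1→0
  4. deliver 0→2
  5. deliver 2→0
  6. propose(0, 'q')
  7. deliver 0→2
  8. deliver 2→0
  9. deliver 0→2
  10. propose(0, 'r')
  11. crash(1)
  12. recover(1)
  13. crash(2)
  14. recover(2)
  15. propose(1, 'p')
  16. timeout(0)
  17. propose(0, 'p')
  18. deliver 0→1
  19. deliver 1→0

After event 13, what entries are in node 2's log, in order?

q

step 1 timeout(0): 0={cand,t=1,log=-}
step 2 deliver 0→1: 1={foll,t=1,log=-}
step 3 deliver 1→0: 0={lead,t=1,log=-}
step 4 deliver 0→2: 2={foll,t=1,log=-}
step 5 deliver 2→0: —
step 6 propose(0,'q'): 0={lead,t=1,log=q}
step 7 deliver 0→2: 2={foll,t=1,log=q}
step 8 deliver 2→0: —
step 9 deliver 0→2: —
step 10 propose(0,'r'): 0={lead,t=1,log=q,r}
step 11 crash(1): 1={✗foll,t=1,log=-}
step 12 recover(1): 1={foll,t=1,log=-}
step 13 crash(2): 2={✗foll,t=1,log=q}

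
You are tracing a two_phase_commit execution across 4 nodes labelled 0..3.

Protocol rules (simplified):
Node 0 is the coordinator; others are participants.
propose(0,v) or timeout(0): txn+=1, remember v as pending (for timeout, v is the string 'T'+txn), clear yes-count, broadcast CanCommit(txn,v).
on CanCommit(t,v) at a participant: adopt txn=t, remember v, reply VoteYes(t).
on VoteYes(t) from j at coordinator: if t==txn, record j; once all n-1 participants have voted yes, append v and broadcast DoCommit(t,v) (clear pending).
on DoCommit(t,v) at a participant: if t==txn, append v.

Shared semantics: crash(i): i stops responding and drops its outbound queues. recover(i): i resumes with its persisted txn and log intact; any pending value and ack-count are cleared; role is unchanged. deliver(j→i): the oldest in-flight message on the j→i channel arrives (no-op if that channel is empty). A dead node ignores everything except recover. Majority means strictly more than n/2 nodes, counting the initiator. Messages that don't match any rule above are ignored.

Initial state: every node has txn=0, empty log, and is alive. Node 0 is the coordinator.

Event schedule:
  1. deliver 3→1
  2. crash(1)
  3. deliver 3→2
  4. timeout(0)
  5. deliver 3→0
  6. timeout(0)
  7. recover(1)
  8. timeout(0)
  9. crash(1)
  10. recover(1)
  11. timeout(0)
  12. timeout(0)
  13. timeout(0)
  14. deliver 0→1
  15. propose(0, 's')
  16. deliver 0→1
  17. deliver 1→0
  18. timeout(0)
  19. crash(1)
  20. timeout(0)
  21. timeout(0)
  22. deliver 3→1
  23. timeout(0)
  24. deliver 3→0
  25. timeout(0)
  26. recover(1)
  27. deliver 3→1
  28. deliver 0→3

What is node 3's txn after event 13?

[1] deliver 3→1 → ∅
[2] crash(1) → N1(✗part t0 [-])
[3] deliver 3→2 → ∅
[4] timeout(0) → N0(coor t1 [-])
[5] deliver 3→0 → ∅
[6] timeout(0) → N0(coor t2 [-])
[7] recover(1) → N1(part t0 [-])
[8] timeout(0) → N0(coor t3 [-])
[9] crash(1) → N1(✗part t0 [-])
[10] recover(1) → N1(part t0 [-])
[11] timeout(0) → N0(coor t4 [-])
[12] timeout(0) → N0(coor t5 [-])
[13] timeout(0) → N0(coor t6 [-])

0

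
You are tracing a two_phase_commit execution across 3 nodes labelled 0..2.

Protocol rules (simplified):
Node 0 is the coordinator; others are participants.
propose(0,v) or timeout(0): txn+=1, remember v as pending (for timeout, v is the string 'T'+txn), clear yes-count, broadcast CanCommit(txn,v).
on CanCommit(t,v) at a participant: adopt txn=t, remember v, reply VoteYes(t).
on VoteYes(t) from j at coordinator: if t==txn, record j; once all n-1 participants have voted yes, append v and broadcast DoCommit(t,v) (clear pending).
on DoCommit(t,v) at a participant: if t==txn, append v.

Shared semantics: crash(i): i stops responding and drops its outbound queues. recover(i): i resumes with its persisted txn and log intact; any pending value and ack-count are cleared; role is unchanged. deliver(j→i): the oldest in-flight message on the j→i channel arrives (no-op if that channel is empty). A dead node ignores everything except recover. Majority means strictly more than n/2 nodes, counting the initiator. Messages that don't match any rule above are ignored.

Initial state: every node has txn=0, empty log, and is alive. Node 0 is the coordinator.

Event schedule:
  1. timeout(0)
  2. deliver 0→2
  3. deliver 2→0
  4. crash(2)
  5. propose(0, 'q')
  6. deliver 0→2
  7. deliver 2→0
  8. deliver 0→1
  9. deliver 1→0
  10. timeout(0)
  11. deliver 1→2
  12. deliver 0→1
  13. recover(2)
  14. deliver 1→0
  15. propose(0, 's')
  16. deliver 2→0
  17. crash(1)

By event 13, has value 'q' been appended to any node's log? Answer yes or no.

no

after 1 — timeout(0): n0:coor/t1/[-]
after 2 — deliver 0→2: n2:part/t1/[-]
after 3 — deliver 2→0: ·
after 4 — crash(2): n2:✗part/t1/[-]
after 5 — propose(0,'q'): n0:coor/t2/[-]
after 6 — deliver 0→2: ·
after 7 — deliver 2→0: ·
after 8 — deliver 0→1: n1:part/t1/[-]
after 9 — deliver 1→0: ·
after 10 — timeout(0): n0:coor/t3/[-]
after 11 — deliver 1→2: ·
after 12 — deliver 0→1: n1:part/t2/[-]
after 13 — recover(2): n2:part/t1/[-]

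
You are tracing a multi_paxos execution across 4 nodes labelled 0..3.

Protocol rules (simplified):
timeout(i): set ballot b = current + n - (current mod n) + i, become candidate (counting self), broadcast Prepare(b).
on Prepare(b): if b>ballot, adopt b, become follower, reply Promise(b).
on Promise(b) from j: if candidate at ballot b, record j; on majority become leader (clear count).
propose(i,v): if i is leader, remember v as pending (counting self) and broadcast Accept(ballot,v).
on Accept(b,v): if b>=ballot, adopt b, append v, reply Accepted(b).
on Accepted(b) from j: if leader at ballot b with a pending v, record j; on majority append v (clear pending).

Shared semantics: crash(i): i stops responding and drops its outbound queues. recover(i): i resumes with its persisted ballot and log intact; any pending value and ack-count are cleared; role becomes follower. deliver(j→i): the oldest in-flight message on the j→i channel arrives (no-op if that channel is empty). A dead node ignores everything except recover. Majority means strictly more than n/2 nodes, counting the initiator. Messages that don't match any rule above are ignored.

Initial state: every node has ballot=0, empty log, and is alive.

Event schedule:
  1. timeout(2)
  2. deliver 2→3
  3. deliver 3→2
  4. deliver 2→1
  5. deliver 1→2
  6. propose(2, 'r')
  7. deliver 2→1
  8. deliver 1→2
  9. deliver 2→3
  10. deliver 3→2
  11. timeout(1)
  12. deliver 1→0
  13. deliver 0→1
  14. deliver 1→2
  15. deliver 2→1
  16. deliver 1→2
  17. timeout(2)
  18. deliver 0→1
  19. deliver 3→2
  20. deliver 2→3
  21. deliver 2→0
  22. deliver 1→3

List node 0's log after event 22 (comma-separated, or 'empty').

empty

step 1 timeout(2): 2={cand,b=6,log=-}
step 2 deliver 2→3: 3={foll,b=6,log=-}
step 3 deliver 3→2: —
step 4 deliver 2→1: 1={foll,b=6,log=-}
step 5 deliver 1→2: 2={lead,b=6,log=-}
step 6 propose(2,'r'): —
step 7 deliver 2→1: 1={foll,b=6,log=r}
step 8 deliver 1→2: —
step 9 deliver 2→3: 3={foll,b=6,log=r}
step 10 deliver 3→2: 2={lead,b=6,log=r}
step 11 timeout(1): 1={cand,b=9,log=r}
step 12 deliver 1→0: 0={foll,b=9,log=-}
step 13 deliver 0→1: —
step 14 deliver 1→2: 2={foll,b=9,log=r}
step 15 deliver 2→1: 1={lead,b=9,log=r}
step 16 deliver 1→2: —
step 17 timeout(2): 2={cand,b=14,log=r}
step 18 deliver 0→1: —
step 19 deliver 3→2: —
step 20 deliver 2→3: 3={foll,b=14,log=r}
step 21 deliver 2→0: —
step 22 deliver 1→3: —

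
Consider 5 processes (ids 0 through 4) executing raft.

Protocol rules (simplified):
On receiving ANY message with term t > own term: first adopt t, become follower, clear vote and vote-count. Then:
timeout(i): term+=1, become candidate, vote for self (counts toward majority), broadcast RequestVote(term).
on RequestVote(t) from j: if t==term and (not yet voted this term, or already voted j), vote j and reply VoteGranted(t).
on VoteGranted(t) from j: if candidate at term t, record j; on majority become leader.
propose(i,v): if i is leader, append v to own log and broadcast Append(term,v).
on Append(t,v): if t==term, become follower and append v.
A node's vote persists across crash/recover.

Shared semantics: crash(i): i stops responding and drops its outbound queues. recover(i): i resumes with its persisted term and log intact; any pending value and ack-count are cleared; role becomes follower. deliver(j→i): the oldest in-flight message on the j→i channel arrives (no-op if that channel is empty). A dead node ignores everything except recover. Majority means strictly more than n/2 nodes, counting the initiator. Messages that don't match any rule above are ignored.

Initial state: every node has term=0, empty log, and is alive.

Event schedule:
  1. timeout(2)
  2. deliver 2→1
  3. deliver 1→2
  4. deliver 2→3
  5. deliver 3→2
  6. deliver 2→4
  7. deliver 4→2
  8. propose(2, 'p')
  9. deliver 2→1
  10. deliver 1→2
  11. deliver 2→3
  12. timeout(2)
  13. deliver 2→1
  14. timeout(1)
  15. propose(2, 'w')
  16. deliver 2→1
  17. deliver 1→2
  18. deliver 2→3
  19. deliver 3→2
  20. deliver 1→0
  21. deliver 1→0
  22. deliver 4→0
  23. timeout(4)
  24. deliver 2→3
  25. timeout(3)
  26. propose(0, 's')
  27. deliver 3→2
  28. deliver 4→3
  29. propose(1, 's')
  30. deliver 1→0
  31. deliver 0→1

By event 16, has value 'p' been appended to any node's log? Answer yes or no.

step 1 timeout(2): 2={cand,t=1,log=-}
step 2 deliver 2→1: 1={foll,t=1,log=-}
step 3 deliver 1→2: —
step 4 deliver 2→3: 3={foll,t=1,log=-}
step 5 deliver 3→2: 2={lead,t=1,log=-}
step 6 deliver 2→4: 4={foll,t=1,log=-}
step 7 deliver 4→2: —
step 8 propose(2,'p'): 2={lead,t=1,log=p}
step 9 deliver 2→1: 1={foll,t=1,log=p}
step 10 deliver 1→2: —
step 11 deliver 2→3: 3={foll,t=1,log=p}
step 12 timeout(2): 2={cand,t=2,log=p}
step 13 deliver 2→1: 1={foll,t=2,log=p}
step 14 timeout(1): 1={cand,t=3,log=p}
step 15 propose(2,'w'): —
step 16 deliver 2→1: —

yes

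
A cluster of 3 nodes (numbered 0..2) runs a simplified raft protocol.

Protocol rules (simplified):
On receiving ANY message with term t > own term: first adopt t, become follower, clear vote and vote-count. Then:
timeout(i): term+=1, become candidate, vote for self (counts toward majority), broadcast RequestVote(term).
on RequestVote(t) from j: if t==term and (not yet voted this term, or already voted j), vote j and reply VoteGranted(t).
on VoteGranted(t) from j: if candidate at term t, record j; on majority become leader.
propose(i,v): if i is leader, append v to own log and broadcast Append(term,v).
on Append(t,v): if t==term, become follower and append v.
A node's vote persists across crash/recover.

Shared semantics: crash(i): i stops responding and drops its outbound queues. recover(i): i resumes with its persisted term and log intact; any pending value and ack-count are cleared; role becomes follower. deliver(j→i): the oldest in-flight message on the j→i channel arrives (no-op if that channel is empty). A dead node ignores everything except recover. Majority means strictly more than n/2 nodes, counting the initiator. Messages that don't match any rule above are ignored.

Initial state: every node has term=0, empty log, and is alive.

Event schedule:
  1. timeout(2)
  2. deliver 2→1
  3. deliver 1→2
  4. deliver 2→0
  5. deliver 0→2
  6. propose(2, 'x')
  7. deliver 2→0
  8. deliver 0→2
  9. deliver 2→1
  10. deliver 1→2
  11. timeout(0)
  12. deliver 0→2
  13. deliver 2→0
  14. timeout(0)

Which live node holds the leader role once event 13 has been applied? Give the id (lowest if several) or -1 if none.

step 1 timeout(2): 2={cand,t=1,log=-}
step 2 deliver 2→1: 1={foll,t=1,log=-}
step 3 deliver 1→2: 2={lead,t=1,log=-}
step 4 deliver 2→0: 0={foll,t=1,log=-}
step 5 deliver 0→2: —
step 6 propose(2,'x'): 2={lead,t=1,log=x}
step 7 deliver 2→0: 0={foll,t=1,log=x}
step 8 deliver 0→2: —
step 9 deliver 2→1: 1={foll,t=1,log=x}
step 10 deliver 1→2: —
step 11 timeout(0): 0={cand,t=2,log=x}
step 12 deliver 0→2: 2={foll,t=2,log=x}
step 13 deliver 2→0: 0={lead,t=2,log=x}

0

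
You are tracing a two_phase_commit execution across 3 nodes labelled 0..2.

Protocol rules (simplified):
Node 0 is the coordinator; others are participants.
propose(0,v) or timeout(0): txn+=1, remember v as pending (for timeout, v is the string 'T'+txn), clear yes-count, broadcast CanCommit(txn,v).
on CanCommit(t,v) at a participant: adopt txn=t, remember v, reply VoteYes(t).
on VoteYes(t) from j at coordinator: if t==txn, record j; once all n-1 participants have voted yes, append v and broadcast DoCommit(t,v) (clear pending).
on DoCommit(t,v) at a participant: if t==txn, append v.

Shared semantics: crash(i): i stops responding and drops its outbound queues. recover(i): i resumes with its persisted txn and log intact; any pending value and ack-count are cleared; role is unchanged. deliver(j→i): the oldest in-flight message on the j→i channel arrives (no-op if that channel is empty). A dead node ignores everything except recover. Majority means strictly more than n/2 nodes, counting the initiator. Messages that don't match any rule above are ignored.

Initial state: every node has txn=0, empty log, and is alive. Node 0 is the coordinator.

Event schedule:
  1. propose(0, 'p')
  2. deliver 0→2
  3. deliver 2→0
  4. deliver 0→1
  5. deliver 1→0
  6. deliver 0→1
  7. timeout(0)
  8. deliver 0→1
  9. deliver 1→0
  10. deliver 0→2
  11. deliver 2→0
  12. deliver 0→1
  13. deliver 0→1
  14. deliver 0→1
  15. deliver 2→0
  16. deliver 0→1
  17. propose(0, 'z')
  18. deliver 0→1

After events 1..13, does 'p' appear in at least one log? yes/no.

yes

1. propose(0,'p'):  <0:coor t1 ->
2. deliver 0→2:  <2:part t1 ->
3. deliver 2→0:  nop
4. deliver 0→1:  <1:part t1 ->
5. deliver 1→0:  <0:coor t1 p>
6. deliver 0→1:  <1:part t1 p>
7. timeout(0):  <0:coor t2 p>
8. deliver 0→1:  <1:part t2 p>
9. deliver 1→0:  nop
10. deliver 0→2:  <2:part t1 p>
11. deliver 2→0:  nop
12. deliver 0→1:  nop
13. deliver 0→1:  nop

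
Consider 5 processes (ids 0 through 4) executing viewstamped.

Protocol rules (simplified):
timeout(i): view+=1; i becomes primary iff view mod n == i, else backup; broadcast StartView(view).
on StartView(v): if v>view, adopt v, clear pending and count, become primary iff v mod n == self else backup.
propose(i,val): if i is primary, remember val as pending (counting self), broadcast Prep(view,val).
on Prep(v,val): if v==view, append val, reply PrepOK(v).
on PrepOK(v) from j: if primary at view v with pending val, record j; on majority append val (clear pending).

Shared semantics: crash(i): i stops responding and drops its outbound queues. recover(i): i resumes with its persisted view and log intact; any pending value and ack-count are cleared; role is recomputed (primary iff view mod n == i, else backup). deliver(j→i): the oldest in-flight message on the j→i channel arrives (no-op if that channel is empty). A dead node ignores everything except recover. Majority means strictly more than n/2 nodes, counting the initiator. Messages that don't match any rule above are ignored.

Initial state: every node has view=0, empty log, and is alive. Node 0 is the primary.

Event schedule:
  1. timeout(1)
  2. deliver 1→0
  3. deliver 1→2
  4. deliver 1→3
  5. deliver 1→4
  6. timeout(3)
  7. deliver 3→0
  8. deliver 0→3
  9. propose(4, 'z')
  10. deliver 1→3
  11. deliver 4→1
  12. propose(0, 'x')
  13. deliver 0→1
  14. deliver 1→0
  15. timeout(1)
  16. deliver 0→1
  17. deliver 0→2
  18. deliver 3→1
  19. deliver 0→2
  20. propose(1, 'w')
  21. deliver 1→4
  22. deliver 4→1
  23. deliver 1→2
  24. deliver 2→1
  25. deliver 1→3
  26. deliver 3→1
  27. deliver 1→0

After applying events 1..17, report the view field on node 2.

e1 timeout(1): 1[prim,v=1,-]
e2 deliver 1→0: 0[back,v=1,-]
e3 deliver 1→2: 2[back,v=1,-]
e4 deliver 1→3: 3[back,v=1,-]
e5 deliver 1→4: 4[back,v=1,-]
e6 timeout(3): 3[back,v=2,-]
e7 deliver 3→0: 0[back,v=2,-]
e8 deliver 0→3: ·
e9 propose(4,'z'): ·
e10 deliver 1→3: ·
e11 deliver 4→1: ·
e12 propose(0,'x'): ·
e13 deliver 0→1: ·
e14 deliver 1→0: ·
e15 timeout(1): 1[back,v=2,-]
e16 deliver 0→1: ·
e17 deliver 0→2: ·

1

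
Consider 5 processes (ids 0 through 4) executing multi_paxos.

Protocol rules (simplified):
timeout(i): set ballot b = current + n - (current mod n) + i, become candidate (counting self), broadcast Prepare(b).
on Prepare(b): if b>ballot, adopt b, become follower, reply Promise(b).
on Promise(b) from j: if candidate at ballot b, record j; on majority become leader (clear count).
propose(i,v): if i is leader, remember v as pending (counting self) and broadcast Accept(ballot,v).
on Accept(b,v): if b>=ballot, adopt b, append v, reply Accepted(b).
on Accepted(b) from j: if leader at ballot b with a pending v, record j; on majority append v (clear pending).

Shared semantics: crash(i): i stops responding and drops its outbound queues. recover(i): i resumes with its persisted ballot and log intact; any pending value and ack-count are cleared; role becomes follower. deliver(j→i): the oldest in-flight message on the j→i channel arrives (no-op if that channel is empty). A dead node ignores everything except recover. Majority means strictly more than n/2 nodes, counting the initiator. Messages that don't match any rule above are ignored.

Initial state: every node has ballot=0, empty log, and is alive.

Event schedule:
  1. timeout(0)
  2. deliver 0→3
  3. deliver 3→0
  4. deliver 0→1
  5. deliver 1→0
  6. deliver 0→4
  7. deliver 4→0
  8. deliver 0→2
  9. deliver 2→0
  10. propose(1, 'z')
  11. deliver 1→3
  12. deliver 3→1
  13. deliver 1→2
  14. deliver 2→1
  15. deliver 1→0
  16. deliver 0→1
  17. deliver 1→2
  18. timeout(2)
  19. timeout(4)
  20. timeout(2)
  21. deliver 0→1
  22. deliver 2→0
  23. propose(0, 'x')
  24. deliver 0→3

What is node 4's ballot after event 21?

14

1. timeout(0):  <0:cand b5 ->
2. deliver 0→3:  <3:foll b5 ->
3. deliver 3→0:  nop
4. deliver 0→1:  <1:foll b5 ->
5. deliver 1→0:  <0:lead b5 ->
6. deliver 0→4:  <4:foll b5 ->
7. deliver 4→0:  nop
8. deliver 0→2:  <2:foll b5 ->
9. deliver 2→0:  nop
10. propose(1,'z'):  nop
11. deliver 1→3:  nop
12. deliver 3→1:  nop
13. deliver 1→2:  nop
14. deliver 2→1:  nop
15. deliver 1→0:  nop
16. deliver 0→1:  nop
17. deliver 1→2:  nop
18. timeout(2):  <2:cand b12 ->
19. timeout(4):  <4:cand b14 ->
20. timeout(2):  <2:cand b17 ->
21. deliver 0→1:  nop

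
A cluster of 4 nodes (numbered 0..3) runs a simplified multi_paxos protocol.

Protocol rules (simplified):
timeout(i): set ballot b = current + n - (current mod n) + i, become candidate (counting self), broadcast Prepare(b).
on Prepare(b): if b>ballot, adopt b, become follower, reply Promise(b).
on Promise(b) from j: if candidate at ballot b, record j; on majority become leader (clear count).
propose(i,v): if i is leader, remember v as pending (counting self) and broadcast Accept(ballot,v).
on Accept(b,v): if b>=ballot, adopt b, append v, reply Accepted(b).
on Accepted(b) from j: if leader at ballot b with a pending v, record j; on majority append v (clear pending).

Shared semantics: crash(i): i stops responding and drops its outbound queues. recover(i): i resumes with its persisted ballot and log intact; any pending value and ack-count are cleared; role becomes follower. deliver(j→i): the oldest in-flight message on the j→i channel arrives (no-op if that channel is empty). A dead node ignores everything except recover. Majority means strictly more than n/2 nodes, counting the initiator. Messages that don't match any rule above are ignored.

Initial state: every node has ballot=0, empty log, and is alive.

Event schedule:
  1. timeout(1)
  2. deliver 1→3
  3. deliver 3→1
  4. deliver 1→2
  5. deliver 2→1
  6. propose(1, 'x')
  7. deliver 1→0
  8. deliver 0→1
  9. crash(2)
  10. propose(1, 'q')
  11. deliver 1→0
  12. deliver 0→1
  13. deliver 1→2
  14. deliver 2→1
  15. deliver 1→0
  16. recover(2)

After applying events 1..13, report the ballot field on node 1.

5

1. timeout(1):  <1:cand b5 ->
2. deliver 1→3:  <3:foll b5 ->
3. deliver 3→1:  nop
4. deliver 1→2:  <2:foll b5 ->
5. deliver 2→1:  <1:lead b5 ->
6. propose(1,'x'):  nop
7. deliver 1→0:  <0:foll b5 ->
8. deliver 0→1:  nop
9. crash(2):  <2:✗foll b5 ->
10. propose(1,'q'):  nop
11. deliver 1→0:  <0:foll b5 x>
12. deliver 0→1:  nop
13. deliver 1→2:  nop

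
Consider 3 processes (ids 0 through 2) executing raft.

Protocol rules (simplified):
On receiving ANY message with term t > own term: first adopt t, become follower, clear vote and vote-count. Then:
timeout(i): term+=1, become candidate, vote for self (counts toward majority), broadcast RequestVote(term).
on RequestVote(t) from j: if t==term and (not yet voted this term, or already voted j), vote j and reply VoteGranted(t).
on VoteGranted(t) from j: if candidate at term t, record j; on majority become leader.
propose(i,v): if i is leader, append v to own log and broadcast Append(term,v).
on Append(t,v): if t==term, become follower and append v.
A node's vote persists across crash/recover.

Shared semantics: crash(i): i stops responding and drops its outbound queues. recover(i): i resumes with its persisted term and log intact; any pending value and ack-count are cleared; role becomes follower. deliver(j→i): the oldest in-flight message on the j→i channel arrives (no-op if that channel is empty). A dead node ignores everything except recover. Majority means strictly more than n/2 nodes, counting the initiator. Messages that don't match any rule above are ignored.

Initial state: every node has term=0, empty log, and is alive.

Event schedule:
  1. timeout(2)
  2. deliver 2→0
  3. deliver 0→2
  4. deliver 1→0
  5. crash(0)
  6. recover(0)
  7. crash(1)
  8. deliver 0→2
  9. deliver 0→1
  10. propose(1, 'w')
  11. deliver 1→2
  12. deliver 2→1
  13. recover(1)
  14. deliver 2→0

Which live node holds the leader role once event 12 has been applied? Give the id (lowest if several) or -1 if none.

2

step 1 timeout(2): 2={cand,t=1,log=-}
step 2 deliver 2→0: 0={foll,t=1,log=-}
step 3 deliver 0→2: 2={lead,t=1,log=-}
step 4 deliver 1→0: —
step 5 crash(0): 0={✗foll,t=1,log=-}
step 6 recover(0): 0={foll,t=1,log=-}
step 7 crash(1): 1={✗foll,t=0,log=-}
step 8 deliver 0→2: —
step 9 deliver 0→1: —
step 10 propose(1,'w'): —
step 11 deliver 1→2: —
step 12 deliver 2→1: —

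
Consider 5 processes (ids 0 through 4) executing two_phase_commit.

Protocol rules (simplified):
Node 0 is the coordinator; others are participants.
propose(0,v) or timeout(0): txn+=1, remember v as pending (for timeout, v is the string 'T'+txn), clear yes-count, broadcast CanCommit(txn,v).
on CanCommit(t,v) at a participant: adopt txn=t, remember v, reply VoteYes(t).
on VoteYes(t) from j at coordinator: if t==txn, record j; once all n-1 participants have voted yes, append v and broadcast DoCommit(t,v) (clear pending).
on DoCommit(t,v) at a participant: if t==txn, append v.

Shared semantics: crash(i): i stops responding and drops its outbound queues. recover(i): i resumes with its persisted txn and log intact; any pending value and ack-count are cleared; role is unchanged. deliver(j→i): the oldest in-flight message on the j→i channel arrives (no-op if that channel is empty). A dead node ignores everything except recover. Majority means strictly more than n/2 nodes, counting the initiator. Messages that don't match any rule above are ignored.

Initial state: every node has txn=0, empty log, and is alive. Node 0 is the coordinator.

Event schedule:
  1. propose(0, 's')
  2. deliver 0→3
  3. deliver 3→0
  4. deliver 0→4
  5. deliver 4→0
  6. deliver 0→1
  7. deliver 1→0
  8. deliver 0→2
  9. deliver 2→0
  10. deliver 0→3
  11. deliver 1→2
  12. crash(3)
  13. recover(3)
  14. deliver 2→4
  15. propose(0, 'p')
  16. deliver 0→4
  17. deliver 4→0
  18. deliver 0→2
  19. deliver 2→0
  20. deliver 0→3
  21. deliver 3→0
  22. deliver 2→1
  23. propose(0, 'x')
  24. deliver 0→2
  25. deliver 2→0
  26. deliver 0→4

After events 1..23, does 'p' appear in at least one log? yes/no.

after 1 — propose(0,'s'): n0:coor/t1/[-]
after 2 — deliver 0→3: n3:part/t1/[-]
after 3 — deliver 3→0: ·
after 4 — deliver 0→4: n4:part/t1/[-]
after 5 — deliver 4→0: ·
after 6 — deliver 0→1: n1:part/t1/[-]
after 7 — deliver 1→0: ·
after 8 — deliver 0→2: n2:part/t1/[-]
after 9 — deliver 2→0: n0:coor/t1/[s]
after 10 — deliver 0→3: n3:part/t1/[s]
after 11 — deliver 1→2: ·
after 12 — crash(3): n3:✗part/t1/[s]
after 13 — recover(3): n3:part/t1/[s]
after 14 — deliver 2→4: ·
after 15 — propose(0,'p'): n0:coor/t2/[s]
after 16 — deliver 0→4: n4:part/t1/[s]
after 17 — deliver 4→0: ·
after 18 — deliver 0→2: n2:part/t1/[s]
after 19 — deliver 2→0: ·
after 20 — deliver 0→3: n3:part/t2/[s]
after 21 — deliver 3→0: ·
after 22 — deliver 2→1: ·
after 23 — propose(0,'x'): n0:coor/t3/[s]

no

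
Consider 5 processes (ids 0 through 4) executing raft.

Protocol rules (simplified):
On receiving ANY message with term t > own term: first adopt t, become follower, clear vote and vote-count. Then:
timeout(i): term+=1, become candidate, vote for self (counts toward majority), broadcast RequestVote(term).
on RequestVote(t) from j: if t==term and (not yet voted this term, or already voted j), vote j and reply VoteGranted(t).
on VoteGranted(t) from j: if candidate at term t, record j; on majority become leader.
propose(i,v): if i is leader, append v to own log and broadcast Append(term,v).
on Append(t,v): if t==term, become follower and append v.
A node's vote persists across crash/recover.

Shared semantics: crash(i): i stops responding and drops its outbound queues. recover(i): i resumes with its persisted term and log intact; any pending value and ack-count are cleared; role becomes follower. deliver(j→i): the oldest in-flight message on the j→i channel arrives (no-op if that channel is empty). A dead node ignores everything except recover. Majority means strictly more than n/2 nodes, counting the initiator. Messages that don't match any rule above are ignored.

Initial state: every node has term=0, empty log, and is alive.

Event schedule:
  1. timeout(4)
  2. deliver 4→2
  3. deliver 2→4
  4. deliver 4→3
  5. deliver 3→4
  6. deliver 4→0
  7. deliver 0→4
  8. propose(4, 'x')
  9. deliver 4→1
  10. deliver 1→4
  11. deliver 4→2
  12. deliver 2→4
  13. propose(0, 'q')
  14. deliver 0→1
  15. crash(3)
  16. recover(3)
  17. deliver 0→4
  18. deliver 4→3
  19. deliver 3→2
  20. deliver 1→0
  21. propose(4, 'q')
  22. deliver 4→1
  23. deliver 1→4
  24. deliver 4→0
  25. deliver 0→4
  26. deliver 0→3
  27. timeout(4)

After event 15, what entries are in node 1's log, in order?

1. timeout(4):  <4:cand t1 ->
2. deliver 4→2:  <2:foll t1 ->
3. deliver 2→4:  nop
4. deliver 4→3:  <3:foll t1 ->
5. deliver 3→4:  <4:lead t1 ->
6. deliver 4→0:  <0:foll t1 ->
7. deliver 0→4:  nop
8. propose(4,'x'):  <4:lead t1 x>
9. deliver 4→1:  <1:foll t1 ->
10. deliver 1→4:  nop
11. deliver 4→2:  <2:foll t1 x>
12. deliver 2→4:  nop
13. propose(0,'q'):  nop
14. deliver 0→1:  nop
15. crash(3):  <3:✗foll t1 ->

empty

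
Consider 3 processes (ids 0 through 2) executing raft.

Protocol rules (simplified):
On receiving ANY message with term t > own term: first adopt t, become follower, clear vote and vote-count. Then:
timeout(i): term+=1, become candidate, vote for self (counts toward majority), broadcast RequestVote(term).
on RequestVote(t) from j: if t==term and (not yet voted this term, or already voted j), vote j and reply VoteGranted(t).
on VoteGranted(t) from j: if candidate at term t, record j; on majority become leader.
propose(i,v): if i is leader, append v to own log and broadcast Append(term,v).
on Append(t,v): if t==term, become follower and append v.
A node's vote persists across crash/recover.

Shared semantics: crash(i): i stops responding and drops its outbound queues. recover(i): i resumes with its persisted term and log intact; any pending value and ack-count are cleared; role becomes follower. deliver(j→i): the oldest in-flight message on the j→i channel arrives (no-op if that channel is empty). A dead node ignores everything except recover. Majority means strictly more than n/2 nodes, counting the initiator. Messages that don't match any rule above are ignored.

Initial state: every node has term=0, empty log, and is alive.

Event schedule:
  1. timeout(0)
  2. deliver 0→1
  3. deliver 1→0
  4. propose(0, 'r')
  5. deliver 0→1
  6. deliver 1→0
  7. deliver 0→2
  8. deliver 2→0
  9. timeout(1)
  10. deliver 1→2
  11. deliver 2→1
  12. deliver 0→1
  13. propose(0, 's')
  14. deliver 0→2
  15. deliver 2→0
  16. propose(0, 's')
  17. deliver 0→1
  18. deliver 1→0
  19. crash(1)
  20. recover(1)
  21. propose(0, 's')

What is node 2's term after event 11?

2

after 1 — timeout(0): n0:cand/t1/[-]
after 2 — deliver 0→1: n1:foll/t1/[-]
after 3 — deliver 1→0: n0:lead/t1/[-]
after 4 — propose(0,'r'): n0:lead/t1/[r]
after 5 — deliver 0→1: n1:foll/t1/[r]
after 6 — deliver 1→0: ·
after 7 — deliver 0→2: n2:foll/t1/[-]
after 8 — deliver 2→0: ·
after 9 — timeout(1): n1:cand/t2/[r]
after 10 — deliver 1→2: n2:foll/t2/[-]
after 11 — deliver 2→1: n1:lead/t2/[r]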